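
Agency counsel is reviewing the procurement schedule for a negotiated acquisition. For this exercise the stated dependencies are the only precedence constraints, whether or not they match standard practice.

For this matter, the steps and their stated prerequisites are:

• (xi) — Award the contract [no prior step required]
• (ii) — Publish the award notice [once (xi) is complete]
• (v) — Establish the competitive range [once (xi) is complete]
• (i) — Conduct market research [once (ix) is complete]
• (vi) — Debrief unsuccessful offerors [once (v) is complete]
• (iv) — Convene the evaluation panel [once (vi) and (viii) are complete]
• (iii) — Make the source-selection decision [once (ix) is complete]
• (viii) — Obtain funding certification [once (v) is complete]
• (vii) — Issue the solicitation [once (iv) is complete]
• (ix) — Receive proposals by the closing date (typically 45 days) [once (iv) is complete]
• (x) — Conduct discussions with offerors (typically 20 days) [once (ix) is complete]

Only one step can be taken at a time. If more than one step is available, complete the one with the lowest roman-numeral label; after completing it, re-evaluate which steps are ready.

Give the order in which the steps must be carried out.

Only (xi) has no prerequisites, so it is first.
Now (ii) and (v) have their prerequisites met. (ii) has the earlier label, so (ii) next.
Next only (v) has its prerequisites met → (v).
Ready: (vi) and (viii). (vi) has the earlier label → (vi).
(viii) needed (v), now all done → (viii).
That leaves (iv) as the only ready step → (iv).
Now (vii) and (ix) have their prerequisites met. (vii) has the earlier label, so (vii) next.
Next only (ix) has its prerequisites met → (ix).
Ready: (i), (iii) and (x). (i) has the earlier label → (i).
(iii) and (x) are both available; (iii) has the earlier label → (iii).
(x) needed (ix), now all done → (x).

(xi) (ii) (v) (vi) (viii) (iv) (vii) (ix) (i) (iii) (x)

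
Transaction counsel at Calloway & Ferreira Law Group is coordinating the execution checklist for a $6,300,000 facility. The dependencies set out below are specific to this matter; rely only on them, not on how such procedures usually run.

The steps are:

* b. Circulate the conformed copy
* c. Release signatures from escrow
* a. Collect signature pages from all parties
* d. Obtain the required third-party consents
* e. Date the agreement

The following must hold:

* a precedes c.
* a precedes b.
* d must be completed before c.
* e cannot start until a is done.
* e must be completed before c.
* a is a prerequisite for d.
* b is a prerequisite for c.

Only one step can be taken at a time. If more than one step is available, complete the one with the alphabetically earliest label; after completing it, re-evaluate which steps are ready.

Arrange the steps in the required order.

a is the only step with nothing outstanding, so it goes first.
b, d and e are all available; b has the earlier label → b.
d and e are both available; d has the earlier label → d.
That leaves e as the only ready step → e.
c is the only step now ready → c.

a b d e c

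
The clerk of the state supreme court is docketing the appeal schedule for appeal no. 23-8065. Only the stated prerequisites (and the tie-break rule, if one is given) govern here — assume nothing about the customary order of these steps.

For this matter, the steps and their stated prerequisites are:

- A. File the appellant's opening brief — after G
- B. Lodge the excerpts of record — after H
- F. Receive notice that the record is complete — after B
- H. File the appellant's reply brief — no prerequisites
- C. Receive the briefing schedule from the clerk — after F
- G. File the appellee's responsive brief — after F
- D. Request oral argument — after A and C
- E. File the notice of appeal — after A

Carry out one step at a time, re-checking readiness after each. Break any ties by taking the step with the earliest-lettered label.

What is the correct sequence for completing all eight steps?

H, B, F, C, G, A, D, E

H has no prerequisites → H first.
That leaves B as the only ready step → B.
F needed B, now all done → F.
C and G are both available; C has the earlier label → C.
G needed F, now all done → G.
A is the only step now ready → A.
D and E are both available; D has the earlier label → D.
E needed A, now all done → E.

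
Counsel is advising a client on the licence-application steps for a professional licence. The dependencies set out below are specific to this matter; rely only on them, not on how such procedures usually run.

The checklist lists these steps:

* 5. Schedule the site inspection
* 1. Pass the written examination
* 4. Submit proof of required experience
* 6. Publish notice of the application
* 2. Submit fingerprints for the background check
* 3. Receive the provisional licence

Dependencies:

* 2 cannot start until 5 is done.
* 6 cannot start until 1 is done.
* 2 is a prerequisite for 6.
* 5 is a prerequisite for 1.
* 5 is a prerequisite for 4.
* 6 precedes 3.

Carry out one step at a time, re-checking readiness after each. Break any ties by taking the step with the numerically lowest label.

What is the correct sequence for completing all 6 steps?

5, 1, 2, 4, 6, 3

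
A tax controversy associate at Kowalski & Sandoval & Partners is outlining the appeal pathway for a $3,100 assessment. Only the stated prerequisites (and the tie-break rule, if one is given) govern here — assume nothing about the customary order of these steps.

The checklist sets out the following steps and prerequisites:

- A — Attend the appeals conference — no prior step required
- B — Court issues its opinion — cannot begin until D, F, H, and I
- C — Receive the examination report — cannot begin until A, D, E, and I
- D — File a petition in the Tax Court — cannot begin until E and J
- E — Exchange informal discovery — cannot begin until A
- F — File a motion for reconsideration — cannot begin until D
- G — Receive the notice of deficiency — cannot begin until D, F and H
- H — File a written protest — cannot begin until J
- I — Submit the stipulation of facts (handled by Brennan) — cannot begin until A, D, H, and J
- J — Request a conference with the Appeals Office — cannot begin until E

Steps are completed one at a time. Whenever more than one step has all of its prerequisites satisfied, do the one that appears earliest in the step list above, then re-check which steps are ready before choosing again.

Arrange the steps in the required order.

A has no prerequisites → A first.
E needed A, now all done → E.
Next only J has its prerequisites met → J.
Now D and H have their prerequisites met. D is listed earlier, so D next.
F now also ready, so the ready set is {F, H}; F is listed earlier → F.
H needed J, now all done → H.
Ready: G and I. G is listed earlier → G.
I needed A, D, H and J, now all done → I.
Now B and C have their prerequisites met. B is listed earlier, so B next.
That leaves C as the only ready step → C.

A, E, J, D, F, H, G, I, B, C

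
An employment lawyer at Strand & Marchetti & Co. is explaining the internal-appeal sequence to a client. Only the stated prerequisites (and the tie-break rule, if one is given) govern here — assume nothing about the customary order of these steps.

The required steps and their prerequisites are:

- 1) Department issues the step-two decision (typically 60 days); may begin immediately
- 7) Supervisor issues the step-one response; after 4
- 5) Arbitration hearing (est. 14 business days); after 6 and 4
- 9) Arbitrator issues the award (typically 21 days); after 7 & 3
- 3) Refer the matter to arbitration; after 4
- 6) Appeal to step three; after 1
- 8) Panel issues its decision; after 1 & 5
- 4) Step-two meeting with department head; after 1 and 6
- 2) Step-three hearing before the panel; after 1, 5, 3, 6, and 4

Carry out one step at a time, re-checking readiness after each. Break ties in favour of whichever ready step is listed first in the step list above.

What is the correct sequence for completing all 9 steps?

Only 1 has no prerequisites, so it is first.
6 needed 1, now all done → 6.
4 needed 1 and 6, now all done → 4.
Ready: 7, 5 and 3. 7 is listed earlier → 7.
Now 5 and 3 have their prerequisites met. 5 is listed earlier, so 5 next.
3 and 8 are both available; 3 is listed earlier → 3.
9 and 2 now also ready, so the ready set is {9, 8, 2}; 9 is listed earlier → 9.
8 and 2 are both available; 8 is listed earlier → 8.
2 needed 1, 5, 3, 6 and 4, now all done → 2.

1 6 4 7 5 3 9 8 2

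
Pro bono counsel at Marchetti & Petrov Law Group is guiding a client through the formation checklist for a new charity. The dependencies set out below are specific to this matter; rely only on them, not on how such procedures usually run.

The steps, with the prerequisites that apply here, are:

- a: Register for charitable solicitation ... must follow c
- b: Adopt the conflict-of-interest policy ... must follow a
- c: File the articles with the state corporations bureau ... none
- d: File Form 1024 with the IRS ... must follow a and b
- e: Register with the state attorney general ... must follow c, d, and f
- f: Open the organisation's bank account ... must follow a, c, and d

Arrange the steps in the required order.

c has no prerequisites → c first.
a needed c, now all done → a.
b needed a, now all done → b.
d is the only step now ready → d.
f needed a, c and d, now all done → f.
e needed c, d and f, now all done → e.

c a b d f e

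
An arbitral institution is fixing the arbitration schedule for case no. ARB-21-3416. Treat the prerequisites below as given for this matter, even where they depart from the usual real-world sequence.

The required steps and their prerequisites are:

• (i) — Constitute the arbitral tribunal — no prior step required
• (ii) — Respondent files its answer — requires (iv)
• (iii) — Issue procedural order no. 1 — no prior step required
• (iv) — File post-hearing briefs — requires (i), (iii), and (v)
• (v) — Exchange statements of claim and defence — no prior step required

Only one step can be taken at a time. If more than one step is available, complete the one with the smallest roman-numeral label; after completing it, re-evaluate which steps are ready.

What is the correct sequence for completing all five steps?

(i), (iii), (v), (iv), (ii)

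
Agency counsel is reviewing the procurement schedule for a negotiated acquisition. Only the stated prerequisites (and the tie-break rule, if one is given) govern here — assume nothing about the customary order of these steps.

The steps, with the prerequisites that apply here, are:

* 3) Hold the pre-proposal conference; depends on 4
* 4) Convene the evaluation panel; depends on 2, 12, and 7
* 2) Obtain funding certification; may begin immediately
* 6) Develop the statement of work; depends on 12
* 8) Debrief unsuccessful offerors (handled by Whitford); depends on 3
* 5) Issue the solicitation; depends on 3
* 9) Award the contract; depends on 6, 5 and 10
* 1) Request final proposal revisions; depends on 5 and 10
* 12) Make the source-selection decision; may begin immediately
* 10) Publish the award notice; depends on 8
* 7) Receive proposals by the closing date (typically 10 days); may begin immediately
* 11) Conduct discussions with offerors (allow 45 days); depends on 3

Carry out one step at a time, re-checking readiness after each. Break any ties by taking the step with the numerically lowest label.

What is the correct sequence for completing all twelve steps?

2, 7, 12, 4, 3, 5, 6, 8, 10, 1, 9, 11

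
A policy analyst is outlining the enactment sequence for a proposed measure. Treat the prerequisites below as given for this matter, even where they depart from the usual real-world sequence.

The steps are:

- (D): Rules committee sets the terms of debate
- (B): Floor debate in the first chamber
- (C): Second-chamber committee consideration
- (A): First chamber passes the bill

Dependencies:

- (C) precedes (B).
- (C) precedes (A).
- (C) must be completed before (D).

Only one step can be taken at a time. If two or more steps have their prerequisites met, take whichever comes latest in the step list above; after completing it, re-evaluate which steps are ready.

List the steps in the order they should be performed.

Only (C) has no prerequisites, so it is first.
(A), (B) and (D) are all available; (A) is listed later → (A).
Ready: (B) and (D). (B) is listed later → (B).
(D) needed (C), now all done → (D).

(C) (A) (B) (D)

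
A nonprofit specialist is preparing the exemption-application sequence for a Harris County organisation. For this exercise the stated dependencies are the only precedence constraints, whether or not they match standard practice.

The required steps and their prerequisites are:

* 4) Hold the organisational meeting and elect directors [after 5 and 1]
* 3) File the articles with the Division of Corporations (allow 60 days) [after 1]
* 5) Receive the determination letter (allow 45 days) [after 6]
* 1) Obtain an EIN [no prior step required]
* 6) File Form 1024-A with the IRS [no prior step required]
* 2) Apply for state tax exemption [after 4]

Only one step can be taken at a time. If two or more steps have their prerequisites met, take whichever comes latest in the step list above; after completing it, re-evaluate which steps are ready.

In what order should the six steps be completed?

6 and 1 have no prerequisites; 6 is listed later, so 6 is first.
Ready: 1 and 5. 1 is listed later → 1.
3 now also ready, so the ready set is {5, 3}; 5 is listed later → 5.
4 now also ready, so the ready set is {3, 4}; 3 is listed later → 3.
4 needed 1 and 5, now all done → 4.
Next only 2 has its prerequisites met → 2.

6 1 5 3 4 2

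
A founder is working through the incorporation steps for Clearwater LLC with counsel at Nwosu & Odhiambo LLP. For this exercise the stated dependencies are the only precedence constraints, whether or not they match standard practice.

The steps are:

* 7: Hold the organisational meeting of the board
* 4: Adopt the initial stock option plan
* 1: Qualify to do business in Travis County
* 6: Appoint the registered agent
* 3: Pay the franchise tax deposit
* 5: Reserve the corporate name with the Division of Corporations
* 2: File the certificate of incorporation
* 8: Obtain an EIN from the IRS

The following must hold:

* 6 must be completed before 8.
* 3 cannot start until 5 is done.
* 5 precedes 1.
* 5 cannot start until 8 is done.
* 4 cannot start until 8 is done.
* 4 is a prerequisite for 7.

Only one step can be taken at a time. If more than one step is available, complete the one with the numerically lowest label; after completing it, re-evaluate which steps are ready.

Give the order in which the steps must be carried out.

2, 6, 8, 4, 5, 1, 3, 7

Nothing is required for 2 and 6. 2 has the earlier label → 2 first.
Next only 6 has its prerequisites met → 6.
8 needed 6, now all done → 8.
Ready: 4 and 5. 4 has the earlier label → 4.
Now 5 and 7 have their prerequisites met. 5 has the earlier label, so 5 next.
1, 3 and 7 are all available; 1 has the earlier label → 1.
Ready: 3 and 7. 3 has the earlier label → 3.
Next only 7 has its prerequisites met → 7.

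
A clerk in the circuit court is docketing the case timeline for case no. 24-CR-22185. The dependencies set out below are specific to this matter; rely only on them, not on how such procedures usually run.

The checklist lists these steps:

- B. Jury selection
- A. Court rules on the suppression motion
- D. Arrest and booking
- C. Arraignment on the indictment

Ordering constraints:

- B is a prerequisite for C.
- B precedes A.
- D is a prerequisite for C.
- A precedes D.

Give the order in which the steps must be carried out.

B has no prerequisites → B first.
A needed B, now all done → A.
D needed A, now all done → D.
C is the only step now ready → C.

B A D C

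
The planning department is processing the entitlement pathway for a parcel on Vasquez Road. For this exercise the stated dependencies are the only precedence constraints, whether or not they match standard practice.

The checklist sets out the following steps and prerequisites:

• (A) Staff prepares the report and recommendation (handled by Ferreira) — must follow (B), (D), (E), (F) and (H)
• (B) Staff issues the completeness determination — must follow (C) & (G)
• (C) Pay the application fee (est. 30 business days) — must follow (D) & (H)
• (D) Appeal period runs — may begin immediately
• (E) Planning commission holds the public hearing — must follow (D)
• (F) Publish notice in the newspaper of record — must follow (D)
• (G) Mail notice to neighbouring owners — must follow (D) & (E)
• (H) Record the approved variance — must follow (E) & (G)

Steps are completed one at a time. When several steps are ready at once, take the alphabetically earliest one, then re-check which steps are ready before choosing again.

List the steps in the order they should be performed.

(D), (E), (F), (G), (H), (C), (B), (A)

Only (D) has no prerequisites, so it is first.
Now (E) and (F) have their prerequisites met. (E) has the earlier label, so (E) next.
(F) and (G) are both available; (F) has the earlier label → (F).
(G) needed (D) and (E), now all done → (G).
(H) needed (E) and (G), now all done → (H).
Next only (C) has its prerequisites met → (C).
That leaves (B) as the only ready step → (B).
Next only (A) has its prerequisites met → (A).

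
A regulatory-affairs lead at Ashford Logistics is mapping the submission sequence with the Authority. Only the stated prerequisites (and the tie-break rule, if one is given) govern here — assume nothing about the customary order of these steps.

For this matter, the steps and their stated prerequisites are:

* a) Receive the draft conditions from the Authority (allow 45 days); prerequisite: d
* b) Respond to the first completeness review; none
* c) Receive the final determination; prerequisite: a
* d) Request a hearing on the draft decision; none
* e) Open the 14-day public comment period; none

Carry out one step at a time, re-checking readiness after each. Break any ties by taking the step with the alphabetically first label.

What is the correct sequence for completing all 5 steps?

b, d, a, c, e

b, d and e have no prerequisites; b has the earlier label, so b is first.
d and e are both available; d has the earlier label → d.
Now a and e have their prerequisites met. a has the earlier label, so a next.
Ready: c and e. c has the earlier label → c.
That leaves e as the only ready step → e.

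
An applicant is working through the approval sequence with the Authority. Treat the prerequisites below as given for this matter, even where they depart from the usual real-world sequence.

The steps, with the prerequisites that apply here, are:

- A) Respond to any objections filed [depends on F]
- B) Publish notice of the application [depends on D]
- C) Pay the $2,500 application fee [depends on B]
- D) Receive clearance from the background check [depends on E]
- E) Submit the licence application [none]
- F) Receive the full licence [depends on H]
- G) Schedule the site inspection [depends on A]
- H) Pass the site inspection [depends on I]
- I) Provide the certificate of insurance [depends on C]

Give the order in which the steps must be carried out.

Only E has no prerequisites, so it is first.
D is the only step now ready → D.
B needed D, now all done → B.
That leaves C as the only ready step → C.
I needed C, now all done → I.
H needed I, now all done → H.
Next only F has its prerequisites met → F.
A needed F, now all done → A.
Next only G has its prerequisites met → G.

E → D → B → C → I → H → F → A → G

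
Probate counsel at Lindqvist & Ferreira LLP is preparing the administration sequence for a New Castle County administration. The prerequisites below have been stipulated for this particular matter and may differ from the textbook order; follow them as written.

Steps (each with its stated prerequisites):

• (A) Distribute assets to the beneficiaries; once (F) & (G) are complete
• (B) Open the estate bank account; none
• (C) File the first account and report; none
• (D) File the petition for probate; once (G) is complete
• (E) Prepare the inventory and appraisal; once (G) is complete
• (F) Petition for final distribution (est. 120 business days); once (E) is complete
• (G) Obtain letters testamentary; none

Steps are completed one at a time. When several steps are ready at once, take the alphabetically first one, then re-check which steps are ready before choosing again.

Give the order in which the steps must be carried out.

(B) → (C) → (G) → (D) → (E) → (F) → (A)

(B), (C) and (G) have no prerequisites; (B) has the earlier label, so (B) is first.
Ready: (C) and (G). (C) has the earlier label → (C).
Next only (G) has its prerequisites met → (G).
(D) and (E) are both available; (D) has the earlier label → (D).
Next only (E) has its prerequisites met → (E).
(F) needed (E), now all done → (F).
(A) is the only step now ready → (A).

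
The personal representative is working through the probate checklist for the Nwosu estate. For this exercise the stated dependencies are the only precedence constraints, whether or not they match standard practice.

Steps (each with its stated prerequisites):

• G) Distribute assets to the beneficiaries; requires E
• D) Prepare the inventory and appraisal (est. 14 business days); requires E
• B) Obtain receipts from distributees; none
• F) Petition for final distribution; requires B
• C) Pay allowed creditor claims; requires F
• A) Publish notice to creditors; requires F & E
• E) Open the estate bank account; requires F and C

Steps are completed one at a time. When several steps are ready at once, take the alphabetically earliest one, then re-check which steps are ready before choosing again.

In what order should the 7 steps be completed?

B is the only step with nothing outstanding, so it goes first.
Next only F has its prerequisites met → F.
C is the only step now ready → C.
E needed C and F, now all done → E.
A, D and G are all available; A has the earlier label → A.
Now D and G have their prerequisites met. D has the earlier label, so D next.
G is the only step now ready → G.

B F C E A D G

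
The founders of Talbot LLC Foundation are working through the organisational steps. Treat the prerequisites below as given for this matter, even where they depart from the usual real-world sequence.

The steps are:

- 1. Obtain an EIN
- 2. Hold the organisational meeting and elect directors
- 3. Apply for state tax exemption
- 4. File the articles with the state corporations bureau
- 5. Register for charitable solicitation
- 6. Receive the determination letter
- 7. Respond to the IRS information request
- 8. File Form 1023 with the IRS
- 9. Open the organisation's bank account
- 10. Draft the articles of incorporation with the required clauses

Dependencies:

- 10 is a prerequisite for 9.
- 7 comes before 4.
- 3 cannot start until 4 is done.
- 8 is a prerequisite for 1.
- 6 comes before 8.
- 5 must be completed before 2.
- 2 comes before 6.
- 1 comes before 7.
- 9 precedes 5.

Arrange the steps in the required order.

10 → 9 → 5 → 2 → 6 → 8 → 1 → 7 → 4 → 3

10 is the only step with nothing outstanding, so it goes first.
9 is the only step now ready → 9.
5 is the only step now ready → 5.
2 is the only step now ready → 2.
6 is the only step now ready → 6.
That leaves 8 as the only ready step → 8.
1 is the only step now ready → 1.
7 is the only step now ready → 7.
4 needed 7, now all done → 4.
3 needed 4, now all done → 3.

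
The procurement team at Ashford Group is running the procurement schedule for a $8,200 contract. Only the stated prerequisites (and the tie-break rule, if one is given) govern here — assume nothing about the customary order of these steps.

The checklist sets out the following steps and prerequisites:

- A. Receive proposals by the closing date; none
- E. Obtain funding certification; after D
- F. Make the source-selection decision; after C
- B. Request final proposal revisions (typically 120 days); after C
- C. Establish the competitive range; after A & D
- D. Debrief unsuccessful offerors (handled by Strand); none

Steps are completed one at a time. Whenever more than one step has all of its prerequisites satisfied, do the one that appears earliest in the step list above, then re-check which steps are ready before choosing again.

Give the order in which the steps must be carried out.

A, D, E, C, F, B

Nothing is required for A and D. A is listed earlier → A first.
D is the only step now ready → D.
Ready: E and C. E is listed earlier → E.
C is the only step now ready → C.
Now F and B have their prerequisites met. F is listed earlier, so F next.
That leaves B as the only ready step → B.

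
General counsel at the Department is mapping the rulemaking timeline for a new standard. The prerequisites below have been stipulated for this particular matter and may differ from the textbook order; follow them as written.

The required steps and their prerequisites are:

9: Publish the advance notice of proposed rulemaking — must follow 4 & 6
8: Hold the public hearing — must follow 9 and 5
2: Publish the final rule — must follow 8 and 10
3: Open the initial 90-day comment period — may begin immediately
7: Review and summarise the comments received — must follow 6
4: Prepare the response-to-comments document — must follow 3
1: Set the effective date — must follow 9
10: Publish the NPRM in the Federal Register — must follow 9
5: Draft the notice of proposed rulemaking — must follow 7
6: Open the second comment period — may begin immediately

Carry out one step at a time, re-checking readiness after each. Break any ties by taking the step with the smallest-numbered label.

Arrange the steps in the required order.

3, 4, 6, 7, 5, 9, 1, 8, 10, 2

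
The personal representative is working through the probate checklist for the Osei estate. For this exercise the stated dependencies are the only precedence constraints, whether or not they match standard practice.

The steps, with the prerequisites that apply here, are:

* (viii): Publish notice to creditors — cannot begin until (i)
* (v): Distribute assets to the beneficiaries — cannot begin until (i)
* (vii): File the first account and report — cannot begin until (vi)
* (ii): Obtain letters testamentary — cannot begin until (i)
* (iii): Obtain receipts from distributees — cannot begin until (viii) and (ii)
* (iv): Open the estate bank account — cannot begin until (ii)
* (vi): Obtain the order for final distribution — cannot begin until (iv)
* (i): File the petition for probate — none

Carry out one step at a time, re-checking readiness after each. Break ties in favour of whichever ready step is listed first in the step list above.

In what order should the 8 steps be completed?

(i), (viii), (v), (ii), (iii), (iv), (vi), (vii)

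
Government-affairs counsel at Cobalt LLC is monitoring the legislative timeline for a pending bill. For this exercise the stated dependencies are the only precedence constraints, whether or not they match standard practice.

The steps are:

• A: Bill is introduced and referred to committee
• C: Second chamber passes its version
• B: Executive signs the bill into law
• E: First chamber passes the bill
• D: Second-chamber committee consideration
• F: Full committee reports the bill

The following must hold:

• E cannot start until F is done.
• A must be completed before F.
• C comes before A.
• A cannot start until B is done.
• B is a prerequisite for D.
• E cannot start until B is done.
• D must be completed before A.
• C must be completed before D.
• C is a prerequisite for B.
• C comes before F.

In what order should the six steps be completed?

C → B → D → A → F → E

C is the only step with nothing outstanding, so it goes first.
B needed C, now all done → B.
D is the only step now ready → D.
A needed C, B and D, now all done → A.
F needed A and C, now all done → F.
E needed B and F, now all done → E.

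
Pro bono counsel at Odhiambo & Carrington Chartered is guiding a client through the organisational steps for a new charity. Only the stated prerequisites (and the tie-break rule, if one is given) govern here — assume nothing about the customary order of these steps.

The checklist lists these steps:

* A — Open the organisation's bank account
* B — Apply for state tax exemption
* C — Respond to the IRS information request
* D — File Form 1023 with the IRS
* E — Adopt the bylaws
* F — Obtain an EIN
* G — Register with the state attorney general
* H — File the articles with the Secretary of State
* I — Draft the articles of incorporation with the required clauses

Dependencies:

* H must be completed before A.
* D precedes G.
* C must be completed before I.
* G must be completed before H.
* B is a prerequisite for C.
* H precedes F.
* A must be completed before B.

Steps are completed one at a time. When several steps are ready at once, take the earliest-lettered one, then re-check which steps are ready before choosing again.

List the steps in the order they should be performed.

D, E, G, H, A, B, C, F, I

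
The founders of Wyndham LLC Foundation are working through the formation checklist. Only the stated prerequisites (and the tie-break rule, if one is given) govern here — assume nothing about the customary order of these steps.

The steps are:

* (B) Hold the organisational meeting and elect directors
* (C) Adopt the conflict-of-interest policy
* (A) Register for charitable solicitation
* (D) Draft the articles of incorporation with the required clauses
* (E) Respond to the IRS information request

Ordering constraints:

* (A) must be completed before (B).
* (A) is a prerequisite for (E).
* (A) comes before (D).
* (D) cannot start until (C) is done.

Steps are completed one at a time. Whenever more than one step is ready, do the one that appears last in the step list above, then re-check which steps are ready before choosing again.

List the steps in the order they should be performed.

Nothing is required for (A) and (C). (A) is listed later → (A) first.
(E), (C) and (B) are all available; (E) is listed later → (E).
Ready: (C) and (B). (C) is listed later → (C).
(D) now also ready, so the ready set is {(D), (B)}; (D) is listed later → (D).
(B) is the only step now ready → (B).

(A) (E) (C) (D) (B)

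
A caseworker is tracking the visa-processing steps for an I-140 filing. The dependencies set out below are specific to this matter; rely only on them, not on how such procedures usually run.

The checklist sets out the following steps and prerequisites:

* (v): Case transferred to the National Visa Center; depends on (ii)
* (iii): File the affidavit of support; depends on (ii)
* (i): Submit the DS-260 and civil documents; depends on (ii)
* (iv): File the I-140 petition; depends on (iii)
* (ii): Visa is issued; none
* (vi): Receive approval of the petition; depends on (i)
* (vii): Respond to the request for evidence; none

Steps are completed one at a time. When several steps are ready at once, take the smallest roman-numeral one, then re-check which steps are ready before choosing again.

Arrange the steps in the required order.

(ii) (i) (iii) (iv) (v) (vi) (vii)

(ii) and (vii) have no prerequisites; (ii) has the earlier label, so (ii) is first.
(i), (iii) and (v) now also ready, so the ready set is {(i), (iii), (v), (vii)}; (i) has the earlier label → (i).
Ready: (iii), (v), (vi) and (vii). (iii) has the earlier label → (iii).
(iv) now also ready, so the ready set is {(iv), (v), (vi), (vii)}; (iv) has the earlier label → (iv).
Ready: (v), (vi) and (vii). (v) has the earlier label → (v).
Now (vi) and (vii) have their prerequisites met. (vi) has the earlier label, so (vi) next.
That leaves (vii) as the only ready step → (vii).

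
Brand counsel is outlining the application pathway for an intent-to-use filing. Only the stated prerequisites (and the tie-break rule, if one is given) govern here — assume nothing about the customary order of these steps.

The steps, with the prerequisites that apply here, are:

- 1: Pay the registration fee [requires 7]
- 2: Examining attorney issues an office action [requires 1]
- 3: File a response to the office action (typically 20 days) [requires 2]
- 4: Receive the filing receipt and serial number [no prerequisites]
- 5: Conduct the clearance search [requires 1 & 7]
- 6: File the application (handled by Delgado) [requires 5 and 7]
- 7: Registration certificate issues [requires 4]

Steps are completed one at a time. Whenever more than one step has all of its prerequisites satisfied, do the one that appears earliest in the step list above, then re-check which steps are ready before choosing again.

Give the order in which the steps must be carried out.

4, 7, 1, 2, 3, 5, 6

4 is the only step with nothing outstanding, so it goes first.
7 needed 4, now all done → 7.
1 is the only step now ready → 1.
Now 2 and 5 have their prerequisites met. 2 is listed earlier, so 2 next.
3 and 5 are both available; 3 is listed earlier → 3.
Next only 5 has its prerequisites met → 5.
That leaves 6 as the only ready step → 6.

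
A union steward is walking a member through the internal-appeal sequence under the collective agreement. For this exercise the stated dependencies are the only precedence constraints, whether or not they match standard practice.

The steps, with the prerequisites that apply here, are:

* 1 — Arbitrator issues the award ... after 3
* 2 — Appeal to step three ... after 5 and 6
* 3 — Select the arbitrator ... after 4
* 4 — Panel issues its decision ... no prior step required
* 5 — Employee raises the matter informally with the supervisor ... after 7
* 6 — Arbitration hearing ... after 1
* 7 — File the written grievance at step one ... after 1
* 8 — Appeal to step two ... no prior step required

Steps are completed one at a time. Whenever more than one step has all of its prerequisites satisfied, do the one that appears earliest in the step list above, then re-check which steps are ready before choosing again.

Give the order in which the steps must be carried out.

Nothing is required for 4 and 8. 4 is listed earlier → 4 first.
3 now also ready, so the ready set is {3, 8}; 3 is listed earlier → 3.
1 now also ready, so the ready set is {1, 8}; 1 is listed earlier → 1.
6, 7 and 8 are all available; 6 is listed earlier → 6.
7 and 8 are both available; 7 is listed earlier → 7.
Now 5 and 8 have their prerequisites met. 5 is listed earlier, so 5 next.
2 now also ready, so the ready set is {2, 8}; 2 is listed earlier → 2.
8 is the only step now ready → 8.

4, 3, 1, 6, 7, 5, 2, 8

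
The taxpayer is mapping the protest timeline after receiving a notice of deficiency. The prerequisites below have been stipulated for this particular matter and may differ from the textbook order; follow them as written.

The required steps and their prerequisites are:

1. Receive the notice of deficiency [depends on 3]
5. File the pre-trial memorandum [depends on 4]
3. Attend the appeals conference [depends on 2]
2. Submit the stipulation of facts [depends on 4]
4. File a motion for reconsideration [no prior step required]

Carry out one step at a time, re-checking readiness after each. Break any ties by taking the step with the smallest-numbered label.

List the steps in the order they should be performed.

4 is the only step with nothing outstanding, so it goes first.
2 and 5 are both available; 2 has the earlier label → 2.
Ready: 3 and 5. 3 has the earlier label → 3.
1 now also ready, so the ready set is {1, 5}; 1 has the earlier label → 1.
Next only 5 has its prerequisites met → 5.

4 → 2 → 3 → 1 → 5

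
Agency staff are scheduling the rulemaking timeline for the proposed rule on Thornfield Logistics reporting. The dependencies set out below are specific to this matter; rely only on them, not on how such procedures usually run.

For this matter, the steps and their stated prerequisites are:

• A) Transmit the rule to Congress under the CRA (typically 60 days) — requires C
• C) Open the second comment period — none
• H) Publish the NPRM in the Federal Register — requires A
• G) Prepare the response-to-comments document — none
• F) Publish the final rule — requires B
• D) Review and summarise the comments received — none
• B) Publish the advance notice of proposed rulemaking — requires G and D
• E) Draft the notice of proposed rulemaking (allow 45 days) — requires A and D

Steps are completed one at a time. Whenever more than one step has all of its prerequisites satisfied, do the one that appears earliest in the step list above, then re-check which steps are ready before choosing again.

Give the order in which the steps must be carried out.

C → A → H → G → D → B → F → E

Nothing is required for C, G and D. C is listed earlier → C first.
Ready: A, G and D. A is listed earlier → A.
Now H, G and D have their prerequisites met. H is listed earlier, so H next.
Now G and D have their prerequisites met. G is listed earlier, so G next.
Next only D has its prerequisites met → D.
Ready: B and E. B is listed earlier → B.
Now F and E have their prerequisites met. F is listed earlier, so F next.
E needed A and D, now all done → E.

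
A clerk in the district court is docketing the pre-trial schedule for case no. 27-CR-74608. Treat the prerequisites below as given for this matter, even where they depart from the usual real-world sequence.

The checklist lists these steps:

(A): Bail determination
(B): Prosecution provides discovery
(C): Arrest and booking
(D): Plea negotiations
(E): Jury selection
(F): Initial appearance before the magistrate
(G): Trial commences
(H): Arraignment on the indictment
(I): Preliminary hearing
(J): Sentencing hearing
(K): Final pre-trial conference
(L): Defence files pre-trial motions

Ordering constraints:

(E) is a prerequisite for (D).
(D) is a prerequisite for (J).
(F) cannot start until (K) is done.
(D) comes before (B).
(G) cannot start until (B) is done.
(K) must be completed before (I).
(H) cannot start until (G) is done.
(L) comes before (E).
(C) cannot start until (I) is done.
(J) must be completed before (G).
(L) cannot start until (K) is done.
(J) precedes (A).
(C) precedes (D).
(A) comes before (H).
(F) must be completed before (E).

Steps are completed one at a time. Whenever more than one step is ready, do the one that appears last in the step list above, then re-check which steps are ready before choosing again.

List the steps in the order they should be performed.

Only (K) has no prerequisites, so it is first.
Ready: (L), (I) and (F). (L) is listed later → (L).
Ready: (I) and (F). (I) is listed later → (I).
(F) and (C) are both available; (F) is listed later → (F).
Ready: (E) and (C). (E) is listed later → (E).
Next only (C) has its prerequisites met → (C).
(D) is the only step now ready → (D).
(J) and (B) are both available; (J) is listed later → (J).
(A) now also ready, so the ready set is {(B), (A)}; (B) is listed later → (B).
(G) and (A) are both available; (G) is listed later → (G).
(A) is the only step now ready → (A).
That leaves (H) as the only ready step → (H).

(K), (L), (I), (F), (E), (C), (D), (J), (B), (G), (A), (H)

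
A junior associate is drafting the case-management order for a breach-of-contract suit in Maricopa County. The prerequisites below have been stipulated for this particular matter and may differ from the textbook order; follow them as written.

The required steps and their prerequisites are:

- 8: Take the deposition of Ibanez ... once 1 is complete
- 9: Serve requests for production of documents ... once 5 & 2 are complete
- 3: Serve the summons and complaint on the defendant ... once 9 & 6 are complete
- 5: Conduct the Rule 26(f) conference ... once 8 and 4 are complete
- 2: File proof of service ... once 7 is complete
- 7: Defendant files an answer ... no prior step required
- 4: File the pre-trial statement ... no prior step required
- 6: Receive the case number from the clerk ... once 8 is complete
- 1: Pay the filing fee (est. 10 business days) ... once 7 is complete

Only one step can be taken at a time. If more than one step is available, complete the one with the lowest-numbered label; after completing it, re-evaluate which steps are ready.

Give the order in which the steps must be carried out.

Nothing is required for 4 and 7. 4 has the earlier label → 4 first.
That leaves 7 as the only ready step → 7.
Now 1 and 2 have their prerequisites met. 1 has the earlier label, so 1 next.
8 now also ready, so the ready set is {2, 8}; 2 has the earlier label → 2.
8 is the only step now ready → 8.
5 and 6 are both available; 5 has the earlier label → 5.
9 now also ready, so the ready set is {6, 9}; 6 has the earlier label → 6.
9 needed 2 and 5, now all done → 9.
3 is the only step now ready → 3.

4, 7, 1, 2, 8, 5, 6, 9, 3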